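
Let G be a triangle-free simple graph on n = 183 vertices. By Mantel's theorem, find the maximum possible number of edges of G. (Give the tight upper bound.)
ex(183, K_3) = ⌊183^2/4⌋ = 8372

Mantel (1907): a triangle-free graph on n vertices has at most ⌊n^2/4⌋ edges, with equality for the complete bipartite graph K_{⌊n/2⌋, ⌈n/2⌉}. For n = 183: ⌊183^2/4⌋ = ⌊33489/4⌋ = 8372. The extremal graph is K_{91, 92}, which has 91·92 = 8372 edges.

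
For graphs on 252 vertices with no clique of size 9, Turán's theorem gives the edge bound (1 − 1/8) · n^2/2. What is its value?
Turán density bound = (7/8) · 252^2/2 = 27783

Turán's theorem: ex(n, K_{r+1}) is achieved by the complete r-partite Turán graph T(n, r) with parts as balanced as possible, and is at most (1 − 1/r) · n^2/2. For r = 8, n = 252: the density bound is (7/8) · 63504/2 = 27783. The integer-valued extremum is e(T(252, 8)) = 27782, which is strictly less than the density bound 27783 since 8 ∤ 252 (the parts of T(252, 8) cannot all be equal).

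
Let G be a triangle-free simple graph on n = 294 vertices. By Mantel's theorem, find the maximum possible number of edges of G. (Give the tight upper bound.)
ex(294, K_3) = ⌊294^2/4⌋ = 21609

Mantel (1907): a triangle-free graph on n vertices has at most ⌊n^2/4⌋ edges, with equality for the complete bipartite graph K_{⌊n/2⌋, ⌈n/2⌉}. For n = 294: ⌊294^2/4⌋ = ⌊86436/4⌋ = 21609. The extremal graph is K_{147, 147}, which has 147·147 = 21609 edges.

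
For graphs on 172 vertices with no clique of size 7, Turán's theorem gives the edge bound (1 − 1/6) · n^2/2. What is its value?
Turán density bound = (5/6) · 172^2/2 = 36980/3 ≈ 12326.6667

Turán's theorem: ex(n, K_{r+1}) is achieved by the complete r-partite Turán graph T(n, r) with parts as balanced as possible, and is at most (1 − 1/r) · n^2/2. For r = 6, n = 172: the density bound is (5/6) · 29584/2 = 36980/3 ≈ 12326.6667. The integer-valued extremum is e(T(172, 6)) = 12326, which is strictly less than the density bound 36980/3 since 6 ∤ 172 (the parts of T(172, 6) cannot all be equal).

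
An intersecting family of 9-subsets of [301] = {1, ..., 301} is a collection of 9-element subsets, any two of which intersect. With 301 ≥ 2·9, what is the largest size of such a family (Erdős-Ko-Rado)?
max |F| = C(300, 8) = 1481062243936275

Erdős-Ko-Rado (1961): when n ≥ 2k, max |F| = C(n−1, k−1). The bound is attained by the star {A : i ∈ A} for any fixed i ∈ [n]. Here C(301−1, 9−1) = C(300, 8) = 1481062243936275.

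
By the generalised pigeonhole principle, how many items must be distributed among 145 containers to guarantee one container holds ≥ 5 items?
n = (5 − 1)·145 + 1 = 581

By the generalised pigeonhole principle, to guarantee some box contains ≥ r objects we need more than (r − 1) · k objects total. Threshold: n = (r − 1) · k + 1. With r = 5 and k = 145: n = 4 · 145 + 1 = 580 + 1 = 581. For n = 580 = 4 · 145, we can put exactly 4 objects in every box, avoiding 5 in any single one — so 581 is tight.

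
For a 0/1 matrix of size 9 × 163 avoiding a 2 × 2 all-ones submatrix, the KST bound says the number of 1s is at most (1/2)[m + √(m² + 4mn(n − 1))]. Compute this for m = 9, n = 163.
z(9, 163; 2, 2) ≤ (1/2)[9 + √(9² + 4·9·163·162)] = (1/2)[9 + √950697] = 492.0185

Kővári–Sós–Turán: let r_1, ..., r_9 be the row sums and z = Σ r_i the total number of 1s. Each pair of columns can share at most one row with both entries 1 (else a 2×2 all-ones block appears), so Σ_i C(r_i, 2) ≤ C(163, 2) = 13203. By convexity Σ_i C(r_i, 2) ≥ 9·C(z/9, 2) = z(z − 9)/(2·9), giving z² − 9z − 9·163·162 ≤ 0 and hence z ≤ (1/2)[9 + √(81 + 4·237654)] = (1/2)[9 + √950697] ≈ (1/2)(9 + 975.0369) = 492.0185.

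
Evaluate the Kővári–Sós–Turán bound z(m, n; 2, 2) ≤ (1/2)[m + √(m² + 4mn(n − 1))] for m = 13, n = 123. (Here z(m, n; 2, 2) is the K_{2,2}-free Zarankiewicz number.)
z(13, 123; 2, 2) ≤ (1/2)[13 + √(13² + 4·13·123·122)] = (1/2)[13 + √780481] = 448.2242

Kővári–Sós–Turán: let r_1, ..., r_13 be the row sums and z = Σ r_i the total number of 1s. Each pair of columns can share at most one row with both entries 1 (else a 2×2 all-ones block appears), so Σ_i C(r_i, 2) ≤ C(123, 2) = 7503. By convexity Σ_i C(r_i, 2) ≥ 13·C(z/13, 2) = z(z − 13)/(2·13), giving z² − 13z − 13·123·122 ≤ 0 and hence z ≤ (1/2)[13 + √(169 + 4·195078)] = (1/2)[13 + √780481] ≈ (1/2)(13 + 883.4484) = 448.2242.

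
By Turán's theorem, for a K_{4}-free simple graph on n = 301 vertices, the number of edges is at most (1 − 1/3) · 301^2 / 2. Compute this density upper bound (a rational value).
Turán density bound = (2/3) · 301^2/2 = 90601/3 ≈ 30200.3333

Turán's theorem: ex(n, K_{r+1}) is achieved by the complete r-partite Turán graph T(n, r) with parts as balanced as possible, and is at most (1 − 1/r) · n^2/2. For r = 3, n = 301: the density bound is (2/3) · 90601/2 = 90601/3 ≈ 30200.3333. The integer-valued extremum is e(T(301, 3)) = 30200, which is strictly less than the density bound 90601/3 since 3 ∤ 301 (the parts of T(301, 3) cannot all be equal).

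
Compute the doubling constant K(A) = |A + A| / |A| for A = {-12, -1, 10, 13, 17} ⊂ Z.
K = |A + A| / |A| = 14/5

Enumerate A + A = {a + b : a, b ∈ A}. With |A| = 5, there are |A|^2 = 25 ordered sum pairs; collecting distinct values, A + A = {-24, -13, -2, 1, 5, 9, 12, 16, 20, 23, 26, 27, 30, 34}, so |A + A| = 14. Thus K = 14/5. For comparison, the minimum possible |A + A| over all 5-element sets is 2·5 − 1 = 9 (so min K = 9/5), attained only by arithmetic progressions.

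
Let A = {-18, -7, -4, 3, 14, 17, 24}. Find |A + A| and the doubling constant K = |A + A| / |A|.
K = |A + A| / |A| = 22/7

Enumerate A + A = {a + b : a, b ∈ A}. With |A| = 7, there are |A|^2 = 49 ordered sum pairs; collecting distinct values, A + A = {-36, -25, -22, -15, -14, -11, -8, -4, -1, 6, 7, 10, 13, 17, 20, 27, 28, 31, 34, 38, 41, 48}, so |A + A| = 22. Thus K = 22/7. For comparison, the minimum possible |A + A| over all 7-element sets is 2·7 − 1 = 13 (so min K = 13/7), attained only by arithmetic progressions.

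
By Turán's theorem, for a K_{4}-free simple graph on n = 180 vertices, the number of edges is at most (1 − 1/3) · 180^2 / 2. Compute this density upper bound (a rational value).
Turán density bound = (2/3) · 180^2/2 = 10800

Turán's theorem: ex(n, K_{r+1}) is achieved by the complete r-partite Turán graph T(n, r) with parts as balanced as possible, and is at most (1 − 1/r) · n^2/2. For r = 3, n = 180: the density bound is (2/3) · 32400/2 = 10800. Since 3 ∣ 180, the Turán graph T(180, 3) has parts of equal size 60, and its edge count e(T(180, 3)) = 10800 attains the density bound exactly.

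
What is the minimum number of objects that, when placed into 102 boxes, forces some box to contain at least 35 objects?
n = (35 − 1)·102 + 1 = 3469

By the generalised pigeonhole principle, to guarantee some box contains ≥ r objects we need more than (r − 1) · k objects total. Threshold: n = (r − 1) · k + 1. With r = 35 and k = 102: n = 34 · 102 + 1 = 3468 + 1 = 3469. For n = 3468 = 34 · 102, we can put exactly 34 objects in every box, avoiding 35 in any single one — so 3469 is tight.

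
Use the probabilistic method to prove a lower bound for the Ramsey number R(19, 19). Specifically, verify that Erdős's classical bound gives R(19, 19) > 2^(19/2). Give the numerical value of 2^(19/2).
2^(19/2) = 724.0773; so R(19, 19) > 724.0773

Colour each edge of K_n uniformly at random with red/blue. The expected number of monochromatic K_19 is C(n, 19) · 2 · 2^(−C(19,2)). If C(n, 19) · 2^(1 − C(19,2)) < 1, then with positive probability no monochromatic K_19 exists, so R(19, 19) > n. The standard estimate C(n, 19) ≤ n^19/19! shows this inequality holds whenever n ≤ 2^(19/2) (since 19! · 2^(C(19,2) − 1) > 2^(19^2/2) ≥ n^19). Hence R(19, 19) > 2^(19/2) = 724.0773.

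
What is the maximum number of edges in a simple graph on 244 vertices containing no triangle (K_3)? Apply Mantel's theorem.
ex(244, K_3) = ⌊244^2/4⌋ = 14884

Mantel (1907): a triangle-free graph on n vertices has at most ⌊n^2/4⌋ edges, with equality for the complete bipartite graph K_{⌊n/2⌋, ⌈n/2⌉}. For n = 244: ⌊244^2/4⌋ = ⌊59536/4⌋ = 14884. The extremal graph is K_{122, 122}, which has 122·122 = 14884 edges.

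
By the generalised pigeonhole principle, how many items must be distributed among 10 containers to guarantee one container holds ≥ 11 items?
n = (11 − 1)·10 + 1 = 101

By the generalised pigeonhole principle, to guarantee some box contains ≥ r objects we need more than (r − 1) · k objects total. Threshold: n = (r − 1) · k + 1. With r = 11 and k = 10: n = 10 · 10 + 1 = 100 + 1 = 101. For n = 100 = 10 · 10, we can put exactly 10 objects in every box, avoiding 11 in any single one — so 101 is tight.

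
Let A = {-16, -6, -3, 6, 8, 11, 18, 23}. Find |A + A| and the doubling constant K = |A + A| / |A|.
K = |A + A| / |A| = 31/8

Enumerate A + A = {a + b : a, b ∈ A}. With |A| = 8, there are |A|^2 = 64 ordered sum pairs; collecting distinct values, A + A = {-32, -22, -19, -12, -10, -9, -8, -6, -5, 0, 2, 3, 5, 7, 8, 12, 14, 15, 16, 17, 19, 20, 22, 24, 26, 29, 31, 34, 36, 41, 46}, so |A + A| = 31. Thus K = 31/8. For comparison, the minimum possible |A + A| over all 8-element sets is 2·8 − 1 = 15 (so min K = 15/8), attained only by arithmetic progressions.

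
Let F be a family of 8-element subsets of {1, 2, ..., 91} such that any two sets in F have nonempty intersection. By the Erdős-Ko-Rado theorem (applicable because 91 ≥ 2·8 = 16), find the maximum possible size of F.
max |F| = C(90, 7) = 7471375560

The Erdős-Ko-Rado theorem states: for n ≥ 2k, an intersecting family of k-subsets of an n-element set has size at most C(n − 1, k − 1), with equality for 'star' families {A ⊆ [n] : |A| = k, i ∈ A} (fix an element i). For n = 91, k = 8: C(90, 7) = 7471375560.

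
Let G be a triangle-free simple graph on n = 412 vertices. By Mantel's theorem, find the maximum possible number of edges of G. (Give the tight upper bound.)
ex(412, K_3) = ⌊412^2/4⌋ = 42436

Mantel (1907): a triangle-free graph on n vertices has at most ⌊n^2/4⌋ edges, with equality for the complete bipartite graph K_{⌊n/2⌋, ⌈n/2⌉}. For n = 412: ⌊412^2/4⌋ = ⌊169744/4⌋ = 42436. The extremal graph is K_{206, 206}, which has 206·206 = 42436 edges.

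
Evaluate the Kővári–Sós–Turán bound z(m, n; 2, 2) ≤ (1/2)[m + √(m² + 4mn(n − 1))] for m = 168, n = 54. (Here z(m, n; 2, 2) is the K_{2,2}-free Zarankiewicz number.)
z(168, 54; 2, 2) ≤ (1/2)[168 + √(168² + 4·168·54·53)] = (1/2)[168 + √1951488] = 782.4783

Kővári–Sós–Turán: let r_1, ..., r_168 be the row sums and z = Σ r_i the total number of 1s. Each pair of columns can share at most one row with both entries 1 (else a 2×2 all-ones block appears), so Σ_i C(r_i, 2) ≤ C(54, 2) = 1431. By convexity Σ_i C(r_i, 2) ≥ 168·C(z/168, 2) = z(z − 168)/(2·168), giving z² − 168z − 168·54·53 ≤ 0 and hence z ≤ (1/2)[168 + √(28224 + 4·480816)] = (1/2)[168 + √1951488] ≈ (1/2)(168 + 1396.9567) = 782.4783.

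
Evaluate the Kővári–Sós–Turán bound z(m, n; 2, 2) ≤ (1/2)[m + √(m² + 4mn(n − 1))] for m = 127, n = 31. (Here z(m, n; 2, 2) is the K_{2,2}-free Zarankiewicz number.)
z(127, 31; 2, 2) ≤ (1/2)[127 + √(127² + 4·127·31·30)] = (1/2)[127 + √488569] = 412.9886

Kővári–Sós–Turán: let r_1, ..., r_127 be the row sums and z = Σ r_i the total number of 1s. Each pair of columns can share at most one row with both entries 1 (else a 2×2 all-ones block appears), so Σ_i C(r_i, 2) ≤ C(31, 2) = 465. By convexity Σ_i C(r_i, 2) ≥ 127·C(z/127, 2) = z(z − 127)/(2·127), giving z² − 127z − 127·31·30 ≤ 0 and hence z ≤ (1/2)[127 + √(16129 + 4·118110)] = (1/2)[127 + √488569] ≈ (1/2)(127 + 698.9771) = 412.9886.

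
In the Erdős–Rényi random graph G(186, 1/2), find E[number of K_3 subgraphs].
E[# K_3] = C(186, 3) · (1/2)^C(3, 2) = 1055240 / 2^3 = 131905

For each 3-subset S of vertices (there are C(186, 3) = 1055240 such S), let X_S = 1 if S induces a K_3 (all C(3, 2) = 3 edges present). Then P(X_S = 1) = (1/2)^3 = 1/8. By linearity of expectation, E[# K_3] = C(186, 3) · (1/2)^3 = 1055240 / 8 = 131905.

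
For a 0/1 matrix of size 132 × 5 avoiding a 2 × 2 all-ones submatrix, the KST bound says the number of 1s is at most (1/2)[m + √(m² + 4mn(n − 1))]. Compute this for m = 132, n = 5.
z(132, 5; 2, 2) ≤ (1/2)[132 + √(132² + 4·132·5·4)] = (1/2)[132 + √27984] = 149.6421

Kővári–Sós–Turán: let r_1, ..., r_132 be the row sums and z = Σ r_i the total number of 1s. Each pair of columns can share at most one row with both entries 1 (else a 2×2 all-ones block appears), so Σ_i C(r_i, 2) ≤ C(5, 2) = 10. By convexity Σ_i C(r_i, 2) ≥ 132·C(z/132, 2) = z(z − 132)/(2·132), giving z² − 132z − 132·5·4 ≤ 0 and hence z ≤ (1/2)[132 + √(17424 + 4·2640)] = (1/2)[132 + √27984] ≈ (1/2)(132 + 167.2842) = 149.6421.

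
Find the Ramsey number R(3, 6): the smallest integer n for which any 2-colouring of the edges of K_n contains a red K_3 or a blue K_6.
R(3, 6) = 18

Lower bound: an explicit 2-colouring of K_{17} (typically a Paley-type or other structured construction) avoids a red K_3 and a blue K_6, showing R(3, 6) > 17.
Upper bound: the simple Erdős–Szekeres recurrence only gives R(3, 6) ≤ 20; the tight bound R(3, 6) ≤ 18 requires a sharper case analysis (or computer search) of 2-colourings of K_{18}.
Hence R(3, 6) = 18.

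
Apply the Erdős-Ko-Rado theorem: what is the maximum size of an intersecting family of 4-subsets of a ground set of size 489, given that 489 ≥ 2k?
max |F| = C(488, 3) = 19250136

Erdős-Ko-Rado (1961): when n ≥ 2k, max |F| = C(n−1, k−1). The bound is attained by the star {A : i ∈ A} for any fixed i ∈ [n]. Here C(489−1, 4−1) = C(488, 3) = 19250136.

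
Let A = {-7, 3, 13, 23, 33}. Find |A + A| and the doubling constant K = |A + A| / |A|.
K = |A + A| / |A| = 9/5

Enumerate A + A = {a + b : a, b ∈ A}. With |A| = 5, there are |A|^2 = 25 ordered sum pairs; collecting distinct values, A + A = {-14, -4, 6, 16, 26, 36, 46, 56, 66}, so |A + A| = 9. Thus K = 9/5. Here |A + A| = 2|A| − 1 = 9, the minimum possible — so K = 9/5 is minimal, which holds iff A is an arithmetic progression.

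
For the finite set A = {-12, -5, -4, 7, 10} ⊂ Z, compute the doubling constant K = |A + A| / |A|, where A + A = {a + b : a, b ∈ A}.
K = |A + A| / |A| = 15/5 = 3

Enumerate A + A = {a + b : a, b ∈ A}. With |A| = 5, there are |A|^2 = 25 ordered sum pairs; collecting distinct values, A + A = {-24, -17, -16, -10, -9, -8, -5, -2, 2, 3, 5, 6, 14, 17, 20}, so |A + A| = 15. Thus K = 15/5 = 3. For comparison, the minimum possible |A + A| over all 5-element sets is 2·5 − 1 = 9 (so min K = 9/5), attained only by arithmetic progressions.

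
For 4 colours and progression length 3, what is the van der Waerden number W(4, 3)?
W(4, 3) = 76

W(4, 3) = 76. The lower bound W(4, 3) > 75 comes from an explicit good 4-colouring of [1, 75]; the upper bound W(4, 3) ≤ 76 was verified by exhaustive search over 4-colourings of [1, 76].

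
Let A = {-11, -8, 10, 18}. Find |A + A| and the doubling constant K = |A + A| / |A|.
K = |A + A| / |A| = 10/4 = 5/2

Enumerate A + A = {a + b : a, b ∈ A}. With |A| = 4, there are |A|^2 = 16 ordered sum pairs; collecting distinct values, A + A = {-22, -19, -16, -1, 2, 7, 10, 20, 28, 36}, so |A + A| = 10. Thus K = 10/4 = 5/2. For comparison, the minimum possible |A + A| over all 4-element sets is 2·4 − 1 = 7 (so min K = 7/4), attained only by arithmetic progressions.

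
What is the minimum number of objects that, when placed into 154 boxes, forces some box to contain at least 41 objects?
n = (41 − 1)·154 + 1 = 6161

By the generalised pigeonhole principle, to guarantee some box contains ≥ r objects we need more than (r − 1) · k objects total. Threshold: n = (r − 1) · k + 1. With r = 41 and k = 154: n = 40 · 154 + 1 = 6160 + 1 = 6161. For n = 6160 = 40 · 154, we can put exactly 40 objects in every box, avoiding 41 in any single one — so 6161 is tight.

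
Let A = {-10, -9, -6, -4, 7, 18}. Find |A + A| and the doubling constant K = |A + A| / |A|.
K = |A + A| / |A| = 20/6 = 10/3

Enumerate A + A = {a + b : a, b ∈ A}. With |A| = 6, there are |A|^2 = 36 ordered sum pairs; collecting distinct values, A + A = {-20, -19, -18, -16, -15, -14, -13, -12, -10, -8, -3, -2, 1, 3, 8, 9, 12, 14, 25, 36}, so |A + A| = 20. Thus K = 20/6 = 10/3. For comparison, the minimum possible |A + A| over all 6-element sets is 2·6 − 1 = 11 (so min K = 11/6), attained only by arithmetic progressions.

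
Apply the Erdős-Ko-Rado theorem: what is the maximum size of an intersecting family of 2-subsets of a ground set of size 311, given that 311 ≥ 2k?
max |F| = C(310, 1) = 310

Erdős-Ko-Rado (1961): when n ≥ 2k, max |F| = C(n−1, k−1). The bound is attained by the star {A : i ∈ A} for any fixed i ∈ [n]. Here C(311−1, 2−1) = C(310, 1) = 310.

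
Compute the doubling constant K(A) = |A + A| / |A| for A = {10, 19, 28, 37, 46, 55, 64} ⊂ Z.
K = |A + A| / |A| = 13/7

Enumerate A + A = {a + b : a, b ∈ A}. With |A| = 7, there are |A|^2 = 49 ordered sum pairs; collecting distinct values, A + A = {20, 29, 38, 47, 56, 65, 74, 83, 92, 101, 110, 119, 128}, so |A + A| = 13. Thus K = 13/7. Here |A + A| = 2|A| − 1 = 13, the minimum possible — so K = 13/7 is minimal, which holds iff A is an arithmetic progression.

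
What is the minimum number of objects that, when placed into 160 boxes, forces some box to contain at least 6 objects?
n = (6 − 1)·160 + 1 = 801

By the generalised pigeonhole principle, to guarantee some box contains ≥ r objects we need more than (r − 1) · k objects total. Threshold: n = (r − 1) · k + 1. With r = 6 and k = 160: n = 5 · 160 + 1 = 800 + 1 = 801. For n = 800 = 5 · 160, we can put exactly 5 objects in every box, avoiding 6 in any single one — so 801 is tight.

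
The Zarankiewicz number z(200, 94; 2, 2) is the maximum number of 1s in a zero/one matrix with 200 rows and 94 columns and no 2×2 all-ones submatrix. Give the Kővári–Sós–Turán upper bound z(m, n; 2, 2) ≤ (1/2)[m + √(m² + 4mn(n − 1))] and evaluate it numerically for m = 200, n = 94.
z(200, 94; 2, 2) ≤ (1/2)[200 + √(200² + 4·200·94·93)] = (1/2)[200 + √7033600] = 1426.0468

Kővári–Sós–Turán: let r_1, ..., r_200 be the row sums and z = Σ r_i the total number of 1s. Each pair of columns can share at most one row with both entries 1 (else a 2×2 all-ones block appears), so Σ_i C(r_i, 2) ≤ C(94, 2) = 4371. By convexity Σ_i C(r_i, 2) ≥ 200·C(z/200, 2) = z(z − 200)/(2·200), giving z² − 200z − 200·94·93 ≤ 0 and hence z ≤ (1/2)[200 + √(40000 + 4·1748400)] = (1/2)[200 + √7033600] ≈ (1/2)(200 + 2652.0935) = 1426.0468.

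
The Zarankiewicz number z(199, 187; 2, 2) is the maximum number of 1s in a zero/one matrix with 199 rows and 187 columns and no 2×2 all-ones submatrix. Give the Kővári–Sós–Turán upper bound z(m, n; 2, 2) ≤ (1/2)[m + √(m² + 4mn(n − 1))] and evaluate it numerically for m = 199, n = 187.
z(199, 187; 2, 2) ≤ (1/2)[199 + √(199² + 4·199·187·186)] = (1/2)[199 + √27726073] = 2732.2777

Kővári–Sós–Turán: let r_1, ..., r_199 be the row sums and z = Σ r_i the total number of 1s. Each pair of columns can share at most one row with both entries 1 (else a 2×2 all-ones block appears), so Σ_i C(r_i, 2) ≤ C(187, 2) = 17391. By convexity Σ_i C(r_i, 2) ≥ 199·C(z/199, 2) = z(z − 199)/(2·199), giving z² − 199z − 199·187·186 ≤ 0 and hence z ≤ (1/2)[199 + √(39601 + 4·6921618)] = (1/2)[199 + √27726073] ≈ (1/2)(199 + 5265.5553) = 2732.2777.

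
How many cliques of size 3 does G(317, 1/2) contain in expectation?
E[# K_3] = C(317, 3) · (1/2)^C(3, 2) = 5259030 / 2^3 = 2629515/4 = 657378.75

For each 3-subset S of vertices (there are C(317, 3) = 5259030 such S), let X_S = 1 if S induces a K_3 (all C(3, 2) = 3 edges present). Then P(X_S = 1) = (1/2)^3 = 1/8. By linearity of expectation, E[# K_3] = C(317, 3) · (1/2)^3 = 5259030 / 8 = 2629515/4 = 657378.75.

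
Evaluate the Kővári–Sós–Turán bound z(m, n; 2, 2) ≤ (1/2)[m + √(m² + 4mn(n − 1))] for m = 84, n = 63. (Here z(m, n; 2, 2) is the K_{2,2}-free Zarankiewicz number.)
z(84, 63; 2, 2) ≤ (1/2)[84 + √(84² + 4·84·63·62)] = (1/2)[84 + √1319472] = 616.3414

Kővári–Sós–Turán: let r_1, ..., r_84 be the row sums and z = Σ r_i the total number of 1s. Each pair of columns can share at most one row with both entries 1 (else a 2×2 all-ones block appears), so Σ_i C(r_i, 2) ≤ C(63, 2) = 1953. By convexity Σ_i C(r_i, 2) ≥ 84·C(z/84, 2) = z(z − 84)/(2·84), giving z² − 84z − 84·63·62 ≤ 0 and hence z ≤ (1/2)[84 + √(7056 + 4·328104)] = (1/2)[84 + √1319472] ≈ (1/2)(84 + 1148.6827) = 616.3414.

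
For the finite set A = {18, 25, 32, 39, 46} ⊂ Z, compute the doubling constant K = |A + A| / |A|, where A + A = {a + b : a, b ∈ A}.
K = |A + A| / |A| = 9/5

Enumerate A + A = {a + b : a, b ∈ A}. With |A| = 5, there are |A|^2 = 25 ordered sum pairs; collecting distinct values, A + A = {36, 43, 50, 57, 64, 71, 78, 85, 92}, so |A + A| = 9. Thus K = 9/5. Here |A + A| = 2|A| − 1 = 9, the minimum possible — so K = 9/5 is minimal, which holds iff A is an arithmetic progression.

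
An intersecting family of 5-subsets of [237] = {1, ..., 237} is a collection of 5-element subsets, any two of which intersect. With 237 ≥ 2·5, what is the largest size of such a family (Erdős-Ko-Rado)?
max |F| = C(236, 4) = 125991255

The Erdős-Ko-Rado theorem states: for n ≥ 2k, an intersecting family of k-subsets of an n-element set has size at most C(n − 1, k − 1), with equality for 'star' families {A ⊆ [n] : |A| = k, i ∈ A} (fix an element i). For n = 237, k = 5: C(236, 4) = 125991255.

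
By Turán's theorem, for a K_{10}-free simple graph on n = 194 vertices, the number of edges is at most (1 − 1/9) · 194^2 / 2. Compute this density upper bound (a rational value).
Turán density bound = (8/9) · 194^2/2 = 150544/9 ≈ 16727.1111

Turán's theorem: ex(n, K_{r+1}) is achieved by the complete r-partite Turán graph T(n, r) with parts as balanced as possible, and is at most (1 − 1/r) · n^2/2. For r = 9, n = 194: the density bound is (8/9) · 37636/2 = 150544/9 ≈ 16727.1111. The integer-valued extremum is e(T(194, 9)) = 16726, which is strictly less than the density bound 150544/9 since 9 ∤ 194 (the parts of T(194, 9) cannot all be equal).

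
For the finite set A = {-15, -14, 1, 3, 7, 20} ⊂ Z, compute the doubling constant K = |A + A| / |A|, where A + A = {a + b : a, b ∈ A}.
K = |A + A| / |A| = 20/6 = 10/3

Enumerate A + A = {a + b : a, b ∈ A}. With |A| = 6, there are |A|^2 = 36 ordered sum pairs; collecting distinct values, A + A = {-30, -29, -28, -14, -13, -12, -11, -8, -7, 2, 4, 5, 6, 8, 10, 14, 21, 23, 27, 40}, so |A + A| = 20. Thus K = 20/6 = 10/3. For comparison, the minimum possible |A + A| over all 6-element sets is 2·6 − 1 = 11 (so min K = 11/6), attained only by arithmetic progressions.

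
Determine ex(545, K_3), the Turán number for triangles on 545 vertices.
ex(545, K_3) = ⌊545^2/4⌋ = 74256

Mantel (1907): a triangle-free graph on n vertices has at most ⌊n^2/4⌋ edges, with equality for the complete bipartite graph K_{⌊n/2⌋, ⌈n/2⌉}. For n = 545: ⌊545^2/4⌋ = ⌊297025/4⌋ = 74256. The extremal graph is K_{272, 273}, which has 272·273 = 74256 edges.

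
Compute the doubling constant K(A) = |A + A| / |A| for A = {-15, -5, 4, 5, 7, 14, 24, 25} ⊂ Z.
K = |A + A| / |A| = 28/8 = 7/2

Enumerate A + A = {a + b : a, b ∈ A}. With |A| = 8, there are |A|^2 = 64 ordered sum pairs; collecting distinct values, A + A = {-30, -20, -11, -10, -8, -1, 0, 2, 8, 9, 10, 11, 12, 14, 18, 19, 20, 21, 28, 29, 30, 31, 32, 38, 39, 48, 49, 50}, so |A + A| = 28. Thus K = 28/8 = 7/2. For comparison, the minimum possible |A + A| over all 8-element sets is 2·8 − 1 = 15 (so min K = 15/8), attained only by arithmetic progressions.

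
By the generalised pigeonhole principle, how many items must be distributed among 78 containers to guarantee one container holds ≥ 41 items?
n = (41 − 1)·78 + 1 = 3121

By the generalised pigeonhole principle, to guarantee some box contains ≥ r objects we need more than (r − 1) · k objects total. Threshold: n = (r − 1) · k + 1. With r = 41 and k = 78: n = 40 · 78 + 1 = 3120 + 1 = 3121. For n = 3120 = 40 · 78, we can put exactly 40 objects in every box, avoiding 41 in any single one — so 3121 is tight.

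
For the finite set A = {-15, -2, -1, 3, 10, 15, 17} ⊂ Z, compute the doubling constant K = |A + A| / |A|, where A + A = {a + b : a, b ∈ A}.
K = |A + A| / |A| = 25/7

Enumerate A + A = {a + b : a, b ∈ A}. With |A| = 7, there are |A|^2 = 49 ordered sum pairs; collecting distinct values, A + A = {-30, -17, -16, -12, -5, -4, -3, -2, 0, 1, 2, 6, 8, 9, 13, 14, 15, 16, 18, 20, 25, 27, 30, 32, 34}, so |A + A| = 25. Thus K = 25/7. For comparison, the minimum possible |A + A| over all 7-element sets is 2·7 − 1 = 13 (so min K = 13/7), attained only by arithmetic progressions.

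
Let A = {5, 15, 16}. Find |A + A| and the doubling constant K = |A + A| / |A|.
K = |A + A| / |A| = 6/3 = 2

Enumerate A + A = {a + b : a, b ∈ A}. With |A| = 3, there are |A|^2 = 9 ordered sum pairs; collecting distinct values, A + A = {10, 20, 21, 30, 31, 32}, so |A + A| = 6. Thus K = 6/3 = 2. For comparison, the minimum possible |A + A| over all 3-element sets is 2·3 − 1 = 5 (so min K = 5/3), attained only by arithmetic progressions.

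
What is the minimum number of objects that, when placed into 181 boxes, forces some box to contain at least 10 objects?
n = (10 − 1)·181 + 1 = 1630

By the generalised pigeonhole principle, to guarantee some box contains ≥ r objects we need more than (r − 1) · k objects total. Threshold: n = (r − 1) · k + 1. With r = 10 and k = 181: n = 9 · 181 + 1 = 1629 + 1 = 1630. For n = 1629 = 9 · 181, we can put exactly 9 objects in every box, avoiding 10 in any single one — so 1630 is tight.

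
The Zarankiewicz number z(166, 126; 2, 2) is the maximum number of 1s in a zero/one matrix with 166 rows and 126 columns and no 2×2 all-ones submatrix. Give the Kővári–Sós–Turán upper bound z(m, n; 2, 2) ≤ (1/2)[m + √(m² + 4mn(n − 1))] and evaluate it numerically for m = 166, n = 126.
z(166, 126; 2, 2) ≤ (1/2)[166 + √(166² + 4·166·126·125)] = (1/2)[166 + √10485556] = 1702.0704

Kővári–Sós–Turán: let r_1, ..., r_166 be the row sums and z = Σ r_i the total number of 1s. Each pair of columns can share at most one row with both entries 1 (else a 2×2 all-ones block appears), so Σ_i C(r_i, 2) ≤ C(126, 2) = 7875. By convexity Σ_i C(r_i, 2) ≥ 166·C(z/166, 2) = z(z − 166)/(2·166), giving z² − 166z − 166·126·125 ≤ 0 and hence z ≤ (1/2)[166 + √(27556 + 4·2614500)] = (1/2)[166 + √10485556] ≈ (1/2)(166 + 3238.1408) = 1702.0704.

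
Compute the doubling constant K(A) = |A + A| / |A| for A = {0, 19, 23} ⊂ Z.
K = |A + A| / |A| = 6/3 = 2

Enumerate A + A = {a + b : a, b ∈ A}. With |A| = 3, there are |A|^2 = 9 ordered sum pairs; collecting distinct values, A + A = {0, 19, 23, 38, 42, 46}, so |A + A| = 6. Thus K = 6/3 = 2. For comparison, the minimum possible |A + A| over all 3-element sets is 2·3 − 1 = 5 (so min K = 5/3), attained only by arithmetic progressions.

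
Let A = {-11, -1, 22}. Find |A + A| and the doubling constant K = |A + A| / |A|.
K = |A + A| / |A| = 6/3 = 2

Enumerate A + A = {a + b : a, b ∈ A}. With |A| = 3, there are |A|^2 = 9 ordered sum pairs; collecting distinct values, A + A = {-22, -12, -2, 11, 21, 44}, so |A + A| = 6. Thus K = 6/3 = 2. For comparison, the minimum possible |A + A| over all 3-element sets is 2·3 − 1 = 5 (so min K = 5/3), attained only by arithmetic progressions.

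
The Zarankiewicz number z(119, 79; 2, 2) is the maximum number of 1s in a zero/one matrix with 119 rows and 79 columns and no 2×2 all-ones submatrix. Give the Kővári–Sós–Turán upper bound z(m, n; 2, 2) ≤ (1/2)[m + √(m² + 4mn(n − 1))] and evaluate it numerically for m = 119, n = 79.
z(119, 79; 2, 2) ≤ (1/2)[119 + √(119² + 4·119·79·78)] = (1/2)[119 + √2947273] = 917.8812

Kővári–Sós–Turán: let r_1, ..., r_119 be the row sums and z = Σ r_i the total number of 1s. Each pair of columns can share at most one row with both entries 1 (else a 2×2 all-ones block appears), so Σ_i C(r_i, 2) ≤ C(79, 2) = 3081. By convexity Σ_i C(r_i, 2) ≥ 119·C(z/119, 2) = z(z − 119)/(2·119), giving z² − 119z − 119·79·78 ≤ 0 and hence z ≤ (1/2)[119 + √(14161 + 4·733278)] = (1/2)[119 + √2947273] ≈ (1/2)(119 + 1716.7624) = 917.8812.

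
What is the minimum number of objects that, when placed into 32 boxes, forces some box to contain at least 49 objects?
n = (49 − 1)·32 + 1 = 1537

By the generalised pigeonhole principle, to guarantee some box contains ≥ r objects we need more than (r − 1) · k objects total. Threshold: n = (r − 1) · k + 1. With r = 49 and k = 32: n = 48 · 32 + 1 = 1536 + 1 = 1537. For n = 1536 = 48 · 32, we can put exactly 48 objects in every box, avoiding 49 in any single one — so 1537 is tight.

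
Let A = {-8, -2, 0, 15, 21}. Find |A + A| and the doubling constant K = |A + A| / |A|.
K = |A + A| / |A| = 14/5

Enumerate A + A = {a + b : a, b ∈ A}. With |A| = 5, there are |A|^2 = 25 ordered sum pairs; collecting distinct values, A + A = {-16, -10, -8, -4, -2, 0, 7, 13, 15, 19, 21, 30, 36, 42}, so |A + A| = 14. Thus K = 14/5. For comparison, the minimum possible |A + A| over all 5-element sets is 2·5 − 1 = 9 (so min K = 9/5), attained only by arithmetic progressions.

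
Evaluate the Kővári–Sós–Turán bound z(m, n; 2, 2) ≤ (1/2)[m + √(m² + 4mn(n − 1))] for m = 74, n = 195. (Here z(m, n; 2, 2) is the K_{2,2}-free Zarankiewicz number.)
z(74, 195; 2, 2) ≤ (1/2)[74 + √(74² + 4·74·195·194)] = (1/2)[74 + √11203156] = 1710.5558

Kővári–Sós–Turán: let r_1, ..., r_74 be the row sums and z = Σ r_i the total number of 1s. Each pair of columns can share at most one row with both entries 1 (else a 2×2 all-ones block appears), so Σ_i C(r_i, 2) ≤ C(195, 2) = 18915. By convexity Σ_i C(r_i, 2) ≥ 74·C(z/74, 2) = z(z − 74)/(2·74), giving z² − 74z − 74·195·194 ≤ 0 and hence z ≤ (1/2)[74 + √(5476 + 4·2799420)] = (1/2)[74 + √11203156] ≈ (1/2)(74 + 3347.1116) = 1710.5558.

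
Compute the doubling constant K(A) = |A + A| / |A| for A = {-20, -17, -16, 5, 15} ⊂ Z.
K = |A + A| / |A| = 15/5 = 3

Enumerate A + A = {a + b : a, b ∈ A}. With |A| = 5, there are |A|^2 = 25 ordered sum pairs; collecting distinct values, A + A = {-40, -37, -36, -34, -33, -32, -15, -12, -11, -5, -2, -1, 10, 20, 30}, so |A + A| = 15. Thus K = 15/5 = 3. For comparison, the minimum possible |A + A| over all 5-element sets is 2·5 − 1 = 9 (so min K = 9/5), attained only by arithmetic progressions.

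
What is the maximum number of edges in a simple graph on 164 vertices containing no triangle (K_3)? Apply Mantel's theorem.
ex(164, K_3) = ⌊164^2/4⌋ = 6724

Mantel (1907): a triangle-free graph on n vertices has at most ⌊n^2/4⌋ edges, with equality for the complete bipartite graph K_{⌊n/2⌋, ⌈n/2⌉}. For n = 164: ⌊164^2/4⌋ = ⌊26896/4⌋ = 6724. The extremal graph is K_{82, 82}, which has 82·82 = 6724 edges.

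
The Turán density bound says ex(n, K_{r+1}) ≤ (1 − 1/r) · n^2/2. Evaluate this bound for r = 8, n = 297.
Turán density bound = (7/8) · 297^2/2 = 617463/16 ≈ 38591.4375

Turán's theorem: ex(n, K_{r+1}) is achieved by the complete r-partite Turán graph T(n, r) with parts as balanced as possible, and is at most (1 − 1/r) · n^2/2. For r = 8, n = 297: the density bound is (7/8) · 88209/2 = 617463/16 ≈ 38591.4375. The integer-valued extremum is e(T(297, 8)) = 38591, which is strictly less than the density bound 617463/16 since 8 ∤ 297 (the parts of T(297, 8) cannot all be equal).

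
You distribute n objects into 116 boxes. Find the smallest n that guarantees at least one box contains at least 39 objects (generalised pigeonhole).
n = (39 − 1)·116 + 1 = 4409

By the generalised pigeonhole principle, to guarantee some box contains ≥ r objects we need more than (r − 1) · k objects total. Threshold: n = (r − 1) · k + 1. With r = 39 and k = 116: n = 38 · 116 + 1 = 4408 + 1 = 4409. For n = 4408 = 38 · 116, we can put exactly 38 objects in every box, avoiding 39 in any single one — so 4409 is tight.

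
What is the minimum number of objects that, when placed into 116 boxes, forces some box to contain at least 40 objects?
n = (40 − 1)·116 + 1 = 4525

By the generalised pigeonhole principle, to guarantee some box contains ≥ r objects we need more than (r − 1) · k objects total. Threshold: n = (r − 1) · k + 1. With r = 40 and k = 116: n = 39 · 116 + 1 = 4524 + 1 = 4525. For n = 4524 = 39 · 116, we can put exactly 39 objects in every box, avoiding 40 in any single one — so 4525 is tight.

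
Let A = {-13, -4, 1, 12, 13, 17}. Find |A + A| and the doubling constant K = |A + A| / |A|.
K = |A + A| / |A| = 20/6 = 10/3

Enumerate A + A = {a + b : a, b ∈ A}. With |A| = 6, there are |A|^2 = 36 ordered sum pairs; collecting distinct values, A + A = {-26, -17, -12, -8, -3, -1, 0, 2, 4, 8, 9, 13, 14, 18, 24, 25, 26, 29, 30, 34}, so |A + A| = 20. Thus K = 20/6 = 10/3. For comparison, the minimum possible |A + A| over all 6-element sets is 2·6 − 1 = 11 (so min K = 11/6), attained only by arithmetic progressions.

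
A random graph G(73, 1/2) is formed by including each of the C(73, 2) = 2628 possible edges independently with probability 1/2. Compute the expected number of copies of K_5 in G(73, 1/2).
E[# K_5] = C(73, 5) · (1/2)^C(5, 2) = 15020334 / 2^10 = 7510167/512 ≈ 14668.294922

For each 5-subset S of vertices (there are C(73, 5) = 15020334 such S), let X_S = 1 if S induces a K_5 (all C(5, 2) = 10 edges present). Then P(X_S = 1) = (1/2)^10 = 1/1024. By linearity of expectation, E[# K_5] = C(73, 5) · (1/2)^10 = 15020334 / 1024 = 7510167/512 ≈ 14668.294922.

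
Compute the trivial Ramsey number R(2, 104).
R(2, 104) = 104

R(2, k) = k for all k ≥ 2: in a 2-colouring of K_k, either some edge is red (a red K_2) or all edges are blue (a blue K_k). And K_{103} coloured all-blue has no blue K_104, so R(2, 104) > 103. Hence R(2, 104) = 104.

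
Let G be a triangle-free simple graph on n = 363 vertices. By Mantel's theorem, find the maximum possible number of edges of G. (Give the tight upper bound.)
ex(363, K_3) = ⌊363^2/4⌋ = 32942

Mantel (1907): a triangle-free graph on n vertices has at most ⌊n^2/4⌋ edges, with equality for the complete bipartite graph K_{⌊n/2⌋, ⌈n/2⌉}. For n = 363: ⌊363^2/4⌋ = ⌊131769/4⌋ = 32942. The extremal graph is K_{181, 182}, which has 181·182 = 32942 edges.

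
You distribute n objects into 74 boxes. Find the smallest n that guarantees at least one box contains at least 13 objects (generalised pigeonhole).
n = (13 − 1)·74 + 1 = 889

By the generalised pigeonhole principle, to guarantee some box contains ≥ r objects we need more than (r − 1) · k objects total. Threshold: n = (r − 1) · k + 1. With r = 13 and k = 74: n = 12 · 74 + 1 = 888 + 1 = 889. For n = 888 = 12 · 74, we can put exactly 12 objects in every box, avoiding 13 in any single one — so 889 is tight.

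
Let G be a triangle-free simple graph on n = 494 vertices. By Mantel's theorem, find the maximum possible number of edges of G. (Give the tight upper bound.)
ex(494, K_3) = ⌊494^2/4⌋ = 61009

Mantel (1907): a triangle-free graph on n vertices has at most ⌊n^2/4⌋ edges, with equality for the complete bipartite graph K_{⌊n/2⌋, ⌈n/2⌉}. For n = 494: ⌊494^2/4⌋ = ⌊244036/4⌋ = 61009. The extremal graph is K_{247, 247}, which has 247·247 = 61009 edges.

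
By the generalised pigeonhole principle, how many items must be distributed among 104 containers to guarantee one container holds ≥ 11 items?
n = (11 − 1)·104 + 1 = 1041

By the generalised pigeonhole principle, to guarantee some box contains ≥ r objects we need more than (r − 1) · k objects total. Threshold: n = (r − 1) · k + 1. With r = 11 and k = 104: n = 10 · 104 + 1 = 1040 + 1 = 1041. For n = 1040 = 10 · 104, we can put exactly 10 objects in every box, avoiding 11 in any single one — so 1041 is tight.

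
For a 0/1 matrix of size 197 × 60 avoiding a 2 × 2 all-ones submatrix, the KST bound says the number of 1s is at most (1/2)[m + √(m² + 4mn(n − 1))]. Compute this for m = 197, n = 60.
z(197, 60; 2, 2) ≤ (1/2)[197 + √(197² + 4·197·60·59)] = (1/2)[197 + √2828329] = 939.3818

Kővári–Sós–Turán: let r_1, ..., r_197 be the row sums and z = Σ r_i the total number of 1s. Each pair of columns can share at most one row with both entries 1 (else a 2×2 all-ones block appears), so Σ_i C(r_i, 2) ≤ C(60, 2) = 1770. By convexity Σ_i C(r_i, 2) ≥ 197·C(z/197, 2) = z(z − 197)/(2·197), giving z² − 197z − 197·60·59 ≤ 0 and hence z ≤ (1/2)[197 + √(38809 + 4·697380)] = (1/2)[197 + √2828329] ≈ (1/2)(197 + 1681.7637) = 939.3818.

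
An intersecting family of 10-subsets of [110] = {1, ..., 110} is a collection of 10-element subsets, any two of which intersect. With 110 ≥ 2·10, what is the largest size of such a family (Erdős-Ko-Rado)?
max |F| = C(109, 9) = 4263421511271

The Erdős-Ko-Rado theorem states: for n ≥ 2k, an intersecting family of k-subsets of an n-element set has size at most C(n − 1, k − 1), with equality for 'star' families {A ⊆ [n] : |A| = k, i ∈ A} (fix an element i). For n = 110, k = 10: C(109, 9) = 4263421511271.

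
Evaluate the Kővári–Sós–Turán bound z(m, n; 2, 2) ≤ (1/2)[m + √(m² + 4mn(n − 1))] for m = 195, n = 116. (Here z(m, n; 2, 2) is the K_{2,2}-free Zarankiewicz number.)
z(195, 116; 2, 2) ≤ (1/2)[195 + √(195² + 4·195·116·115)] = (1/2)[195 + √10443225] = 1713.299

Kővári–Sós–Turán: let r_1, ..., r_195 be the row sums and z = Σ r_i the total number of 1s. Each pair of columns can share at most one row with both entries 1 (else a 2×2 all-ones block appears), so Σ_i C(r_i, 2) ≤ C(116, 2) = 6670. By convexity Σ_i C(r_i, 2) ≥ 195·C(z/195, 2) = z(z − 195)/(2·195), giving z² − 195z − 195·116·115 ≤ 0 and hence z ≤ (1/2)[195 + √(38025 + 4·2601300)] = (1/2)[195 + √10443225] ≈ (1/2)(195 + 3231.5979) = 1713.299.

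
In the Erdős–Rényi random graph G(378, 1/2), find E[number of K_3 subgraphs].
E[# K_3] = C(378, 3) · (1/2)^C(3, 2) = 8930376 / 2^3 = 1116297

For each 3-subset S of vertices (there are C(378, 3) = 8930376 such S), let X_S = 1 if S induces a K_3 (all C(3, 2) = 3 edges present). Then P(X_S = 1) = (1/2)^3 = 1/8. By linearity of expectation, E[# K_3] = C(378, 3) · (1/2)^3 = 8930376 / 8 = 1116297.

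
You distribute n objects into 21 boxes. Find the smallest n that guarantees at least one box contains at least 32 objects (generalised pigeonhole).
n = (32 − 1)·21 + 1 = 652

By the generalised pigeonhole principle, to guarantee some box contains ≥ r objects we need more than (r − 1) · k objects total. Threshold: n = (r − 1) · k + 1. With r = 32 and k = 21: n = 31 · 21 + 1 = 651 + 1 = 652. For n = 651 = 31 · 21, we can put exactly 31 objects in every box, avoiding 32 in any single one — so 652 is tight.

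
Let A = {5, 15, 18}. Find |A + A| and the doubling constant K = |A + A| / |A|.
K = |A + A| / |A| = 6/3 = 2

Enumerate A + A = {a + b : a, b ∈ A}. With |A| = 3, there are |A|^2 = 9 ordered sum pairs; collecting distinct values, A + A = {10, 20, 23, 30, 33, 36}, so |A + A| = 6. Thus K = 6/3 = 2. For comparison, the minimum possible |A + A| over all 3-element sets is 2·3 − 1 = 5 (so min K = 5/3), attained only by arithmetic progressions.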